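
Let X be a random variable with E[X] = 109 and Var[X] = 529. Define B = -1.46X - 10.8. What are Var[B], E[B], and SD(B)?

Var[B] = 1127.6164, E[B] = -169.94, SD(B) = 33.58

B = -1.46X - 10.8 is linear with a = -1.46, b = -10.8.
Var[B] = a²·Var[X] = (-1.46)²·529 = 1127.6164 (the additive constant -10.8 does not affect variance).
E[B] = a·E[X] + b = (-1.46)·109 + (-10.8) = -169.94.
SD(X) = √529 = 23.
SD(B) = |a|·SD(X) = |-1.46|·23 = 33.58.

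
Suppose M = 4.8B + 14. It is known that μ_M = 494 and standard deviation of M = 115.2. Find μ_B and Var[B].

μ_B = 100, Var[B] = 576

From M = 4.8B + 14: μ_M = a·μ_B + b, so μ_B = (μ_M − b)/a = (494 − 14)/4.8 = 100.
Var[M] = 115.2² = 13271.04.
Var[M] = a²·Var[B], so Var[B] = 13271.04/4.8² = 576.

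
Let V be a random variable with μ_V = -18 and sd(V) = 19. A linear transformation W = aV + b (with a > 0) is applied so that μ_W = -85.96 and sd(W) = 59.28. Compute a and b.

sd(W) = a·sd(V) (a > 0), so a = 59.28/19 = 3.12.
μ_W = a·μ_V + b, so b = -85.96 − 3.12·(-18) = -29.8.

a = 3.12, b = -29.8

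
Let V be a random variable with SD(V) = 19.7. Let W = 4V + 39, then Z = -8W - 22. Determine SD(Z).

SD(W) = |4|·19.7 = 78.8.
SD(Z) = |-8|·78.8 = 630.4.

SD(Z) = 630.4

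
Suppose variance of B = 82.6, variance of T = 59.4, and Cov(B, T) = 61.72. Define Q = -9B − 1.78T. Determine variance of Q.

variance of Q = 8856.31176

variance of Q = a²·variance of B + b²·variance of T + 2ab·Cov(B, T) with a = -9, b = -1.78.
= (-9)²·82.6 + (-1.78)²·59.4 + 2·(-9)·(-1.78)·61.72
= 6690.6 + 188.20296 + 1977.5088 = 8856.31176.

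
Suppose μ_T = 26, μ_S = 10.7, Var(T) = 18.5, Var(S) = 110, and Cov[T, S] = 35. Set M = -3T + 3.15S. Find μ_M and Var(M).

μ_M = -44.295, Var(M) = 596.475

μ_M = (-3)·μ_T + 3.15·μ_S = (-3)·26 + 3.15·10.7 = -44.295.
Var(M) = a²·Var(T) + b²·Var(S) + 2ab·Cov[T, S] with a = -3, b = 3.15.
= (-3)²·18.5 + 3.15²·110 + 2·(-3)·3.15·35
= 166.5 + 1091.475 + (-661.5) = 596.475.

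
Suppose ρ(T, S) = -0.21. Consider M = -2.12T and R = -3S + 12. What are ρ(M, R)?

ρ(M, R) = -0.21

Linear rescalings preserve correlation up to sign; here the slopes -2.12 and -3 have the same sign, so ρ(M, R) = ρ(T, S) = -0.21.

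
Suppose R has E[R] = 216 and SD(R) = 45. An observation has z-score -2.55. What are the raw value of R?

R = 101.25

R = E[R] + z·SD(R) = 216 + (-2.55)·45 = 101.25.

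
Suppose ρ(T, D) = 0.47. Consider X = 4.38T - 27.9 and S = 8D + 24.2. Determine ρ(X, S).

Linear rescalings preserve correlation up to sign; here the slopes 4.38 and 8 have the same sign, so ρ(X, S) = ρ(T, D) = 0.47.

ρ(X, S) = 0.47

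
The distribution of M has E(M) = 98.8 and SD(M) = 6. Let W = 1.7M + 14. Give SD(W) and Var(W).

SD(W) = 10.2, Var(W) = 104.04

W = 1.7M + 14 is linear with a = 1.7, b = 14.
SD(W) = |a|·SD(M) = |1.7|·6 = 10.2.
Var(M) = 6² = 36.
Var(W) = a²·Var(M) = 1.7²·36 = 104.04 (the additive constant 14 does not affect variance).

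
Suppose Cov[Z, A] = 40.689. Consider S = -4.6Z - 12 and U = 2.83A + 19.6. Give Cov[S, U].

Cov[S, U] = a·c·Cov[Z, A] = (-4.6)·2.83·40.689 = -529.689402. Additive constants drop out.

Cov[S, U] = -529.689402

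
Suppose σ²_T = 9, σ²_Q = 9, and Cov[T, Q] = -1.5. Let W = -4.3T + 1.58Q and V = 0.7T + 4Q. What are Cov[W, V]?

Cov[W, V] = 53.931

By bilinearity, Cov[W, V] = ac·σ²_T + bd·σ²_Q + (ad+bc)·Cov[T, Q], with a=-4.3, b=1.58, c=0.7, d=4.
ac·σ²_T = (-4.3)·0.7·9 = -27.09
bd·σ²_Q = 1.58·4·9 = 56.88
(ad+bc)·Cov[T, Q] = (-16.094)·(-1.5) = 24.141
Cov[W, V] = -27.09 + 56.88 + 24.141 = 53.931.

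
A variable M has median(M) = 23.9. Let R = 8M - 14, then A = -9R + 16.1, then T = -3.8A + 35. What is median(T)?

median(R) = 8·23.9 + (-14) = 177.2.
median(A) = (-9)·177.2 + 16.1 = -1578.7.
median(T) = (-3.8)·(-1578.7) + 35 = 6034.06.

median(T) = 6034.06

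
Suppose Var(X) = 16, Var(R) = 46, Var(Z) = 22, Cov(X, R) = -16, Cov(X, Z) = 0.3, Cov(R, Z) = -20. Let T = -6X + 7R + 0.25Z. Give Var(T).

Var(T) = a²·Var(X) + b²·Var(R) + c²·Var(Z) + 2ab·Cov(X, R) + 2ac·Cov(X, Z) + 2bc·Cov(R, Z), with a = -6, b = 7, c = 0.25.
= 576 + 2254 + 1.375 + 1344 + (-0.9) + (-70)
= 4104.475.

Var(T) = 4104.475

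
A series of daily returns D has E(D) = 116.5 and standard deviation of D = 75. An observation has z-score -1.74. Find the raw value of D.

D = -14

D = E(D) + z·standard deviation of D = 116.5 + (-1.74)·75 = -14.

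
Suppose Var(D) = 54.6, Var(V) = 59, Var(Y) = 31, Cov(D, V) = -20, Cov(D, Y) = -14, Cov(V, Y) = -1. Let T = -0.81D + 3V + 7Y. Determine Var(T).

Var(T) = 2299.78306

Var(T) = a²·Var(D) + b²·Var(V) + c²·Var(Y) + 2ab·Cov(D, V) + 2ac·Cov(D, Y) + 2bc·Cov(V, Y), with a = -0.81, b = 3, c = 7.
= 35.82306 + 531 + 1519 + 97.2 + 158.76 + (-42)
= 2299.78306.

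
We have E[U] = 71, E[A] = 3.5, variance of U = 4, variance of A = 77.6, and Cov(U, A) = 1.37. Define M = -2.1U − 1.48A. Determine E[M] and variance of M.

E[M] = -154.28, variance of M = 196.13096

E[M] = (-2.1)·E[U] + (-1.48)·E[A] = (-2.1)·71 + (-1.48)·3.5 = -154.28.
variance of M = a²·variance of U + b²·variance of A + 2ab·Cov(U, A) with a = -2.1, b = -1.48.
= (-2.1)²·4 + (-1.48)²·77.6 + 2·(-2.1)·(-1.48)·1.37
= 17.64 + 169.97504 + 8.51592 = 196.13096.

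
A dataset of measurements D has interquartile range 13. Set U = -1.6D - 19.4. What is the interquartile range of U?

IQR(U) = 20.8

Under U = aD + b, IQR(U) = |a|·IQR(D) = |-1.6|·13 = 20.8 (shifts cancel; spread scales by |a|).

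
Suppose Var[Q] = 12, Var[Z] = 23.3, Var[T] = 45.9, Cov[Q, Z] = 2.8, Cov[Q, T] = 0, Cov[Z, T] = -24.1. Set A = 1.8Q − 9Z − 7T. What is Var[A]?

Var[A] = a²·Var[Q] + b²·Var[Z] + c²·Var[T] + 2ab·Cov[Q, Z] + 2ac·Cov[Q, T] + 2bc·Cov[Z, T], with a = 1.8, b = -9, c = -7.
= 38.88 + 1887.3 + 2249.1 + (-90.72) + 0 + (-3036.6)
= 1047.96.

Var[A] = 1047.96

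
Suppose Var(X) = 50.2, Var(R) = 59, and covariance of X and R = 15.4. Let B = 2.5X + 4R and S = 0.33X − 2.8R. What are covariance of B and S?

By bilinearity, covariance of B and S = ac·Var(X) + bd·Var(R) + (ad+bc)·covariance of X and R, with a=2.5, b=4, c=0.33, d=-2.8.
ac·Var(X) = 2.5·0.33·50.2 = 41.415
bd·Var(R) = 4·(-2.8)·59 = -660.8
(ad+bc)·covariance of X and R = (-5.68)·15.4 = -87.472
covariance of B and S = 41.415 + (-660.8) + (-87.472) = -706.857.

covariance of B and S = -706.857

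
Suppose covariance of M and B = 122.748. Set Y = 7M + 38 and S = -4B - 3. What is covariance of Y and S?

covariance of Y and S = -3436.944

covariance of Y and S = a·c·covariance of M and B = 7·(-4)·122.748 = -3436.944. Additive constants drop out.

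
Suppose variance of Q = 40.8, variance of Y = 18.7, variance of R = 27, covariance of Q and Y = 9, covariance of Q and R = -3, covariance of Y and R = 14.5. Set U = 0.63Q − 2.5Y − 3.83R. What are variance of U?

variance of U = 792.93122

variance of U = a²·variance of Q + b²·variance of Y + c²·variance of R + 2ab·covariance of Q and Y + 2ac·covariance of Q and R + 2bc·covariance of Y and R, with a = 0.63, b = -2.5, c = -3.83.
= 16.19352 + 116.875 + 396.0603 + (-28.35) + 14.4774 + 277.675
= 792.93122.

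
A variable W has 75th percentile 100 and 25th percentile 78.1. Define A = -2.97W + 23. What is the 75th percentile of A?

Since a = -2.97 < 0 the transformation is decreasing, reversing order: the 75th percentile of A corresponds to the 25th percentile of W.
So P_{75}(A) = a·P_{25}(W) + b = (-2.97)·78.1 + 23 = -208.957.

75th percentile of A = -208.957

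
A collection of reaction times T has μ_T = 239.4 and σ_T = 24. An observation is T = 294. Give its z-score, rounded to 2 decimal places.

z = (T − μ_T) / σ_T = (294 − 239.4) / 24 ≈ 2.28.

z = 2.28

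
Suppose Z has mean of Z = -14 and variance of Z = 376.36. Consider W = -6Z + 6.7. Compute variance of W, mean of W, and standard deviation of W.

variance of W = 13548.96, mean of W = 90.7, standard deviation of W = 116.4

W = -6Z + 6.7 is linear with a = -6, b = 6.7.
variance of W = a²·variance of Z = (-6)²·376.36 = 13548.96 (the additive constant 6.7 does not affect variance).
mean of W = a·mean of Z + b = (-6)·(-14) + 6.7 = 90.7.
standard deviation of Z = √376.36 = 19.4.
standard deviation of W = |a|·standard deviation of Z = |-6|·19.4 = 116.4.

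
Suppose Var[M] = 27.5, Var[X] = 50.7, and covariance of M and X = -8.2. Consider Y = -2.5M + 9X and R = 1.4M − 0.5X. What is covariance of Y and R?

By bilinearity, covariance of Y and R = ac·Var[M] + bd·Var[X] + (ad+bc)·covariance of M and X, with a=-2.5, b=9, c=1.4, d=-0.5.
ac·Var[M] = (-2.5)·1.4·27.5 = -96.25
bd·Var[X] = 9·(-0.5)·50.7 = -228.15
(ad+bc)·covariance of M and X = (13.85)·(-8.2) = -113.57
covariance of Y and R = -96.25 + (-228.15) + (-113.57) = -437.97.

covariance of Y and R = -437.97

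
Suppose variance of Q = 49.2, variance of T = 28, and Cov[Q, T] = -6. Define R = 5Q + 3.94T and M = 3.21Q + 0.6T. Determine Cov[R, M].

Cov[R, M] = 761.9676

By bilinearity, Cov[R, M] = ac·variance of Q + bd·variance of T + (ad+bc)·Cov[Q, T], with a=5, b=3.94, c=3.21, d=0.6.
ac·variance of Q = 5·3.21·49.2 = 789.66
bd·variance of T = 3.94·0.6·28 = 66.192
(ad+bc)·Cov[Q, T] = (15.6474)·(-6) = -93.8844
Cov[R, M] = 789.66 + 66.192 + (-93.8844) = 761.9676.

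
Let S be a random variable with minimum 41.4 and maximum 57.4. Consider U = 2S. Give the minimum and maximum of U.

a = 2 > 0, so min(U) = a·min(S)+b = 2·41.4 = 82.8 and max(U) = 2·57.4 = 114.8.

min(U) = 82.8, max(U) = 114.8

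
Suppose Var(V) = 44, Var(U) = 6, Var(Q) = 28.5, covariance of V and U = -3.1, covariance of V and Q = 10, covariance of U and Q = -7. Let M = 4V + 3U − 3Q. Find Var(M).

Var(M) = a²·Var(V) + b²·Var(U) + c²·Var(Q) + 2ab·covariance of V and U + 2ac·covariance of V and Q + 2bc·covariance of U and Q, with a = 4, b = 3, c = -3.
= 704 + 54 + 256.5 + (-74.4) + (-240) + 126
= 826.1.

Var(M) = 826.1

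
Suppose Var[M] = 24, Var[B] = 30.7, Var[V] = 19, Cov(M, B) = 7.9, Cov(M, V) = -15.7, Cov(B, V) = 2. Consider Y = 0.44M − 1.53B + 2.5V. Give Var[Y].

Var[Y] = 134.78547

Var[Y] = a²·Var[M] + b²·Var[B] + c²·Var[V] + 2ab·Cov(M, B) + 2ac·Cov(M, V) + 2bc·Cov(B, V), with a = 0.44, b = -1.53, c = 2.5.
= 4.6464 + 71.86563 + 118.75 + (-10.63656) + (-34.54) + (-15.3)
= 134.78547.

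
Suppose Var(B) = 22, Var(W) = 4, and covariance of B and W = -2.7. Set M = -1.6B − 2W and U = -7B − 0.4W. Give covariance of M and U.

By bilinearity, covariance of M and U = ac·Var(B) + bd·Var(W) + (ad+bc)·covariance of B and W, with a=-1.6, b=-2, c=-7, d=-0.4.
ac·Var(B) = (-1.6)·(-7)·22 = 246.4
bd·Var(W) = (-2)·(-0.4)·4 = 3.2
(ad+bc)·covariance of B and W = (14.64)·(-2.7) = -39.528
covariance of M and U = 246.4 + 3.2 + (-39.528) = 210.072.

covariance of M and U = 210.072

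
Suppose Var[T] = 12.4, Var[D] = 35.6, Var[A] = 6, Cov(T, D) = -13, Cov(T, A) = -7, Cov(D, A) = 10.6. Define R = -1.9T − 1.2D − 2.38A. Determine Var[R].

Var[R] = a²·Var[T] + b²·Var[D] + c²·Var[A] + 2ab·Cov(T, D) + 2ac·Cov(T, A) + 2bc·Cov(D, A), with a = -1.9, b = -1.2, c = -2.38.
= 44.764 + 51.264 + 33.9864 + (-59.28) + (-63.308) + 60.5472
= 67.9736.

Var[R] = 67.9736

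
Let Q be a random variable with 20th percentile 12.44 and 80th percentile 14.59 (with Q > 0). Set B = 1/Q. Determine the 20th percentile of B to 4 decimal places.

20th percentile of B = 0.0685

1/Q is decreasing on Q > 0, so percentile order reverses: P_{20}(B) uses P_{80}(Q) = 14.59.
P_{20}(B) = 1/14.59 ≈ 0.0685.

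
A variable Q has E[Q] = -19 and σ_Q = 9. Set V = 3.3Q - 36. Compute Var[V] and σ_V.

Var[V] = 882.09, σ_V = 29.7

V = 3.3Q - 36 is linear with a = 3.3, b = -36.
Var[Q] = 9² = 81.
Var[V] = a²·Var[Q] = 3.3²·81 = 882.09 (the additive constant -36 does not affect variance).
σ_V = |a|·σ_Q = |3.3|·9 = 29.7.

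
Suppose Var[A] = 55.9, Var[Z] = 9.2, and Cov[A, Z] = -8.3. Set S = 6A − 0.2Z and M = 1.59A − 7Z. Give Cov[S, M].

Cov[S, M] = 897.4054

By bilinearity, Cov[S, M] = ac·Var[A] + bd·Var[Z] + (ad+bc)·Cov[A, Z], with a=6, b=-0.2, c=1.59, d=-7.
ac·Var[A] = 6·1.59·55.9 = 533.286
bd·Var[Z] = (-0.2)·(-7)·9.2 = 12.88
(ad+bc)·Cov[A, Z] = (-42.318)·(-8.3) = 351.2394
Cov[S, M] = 533.286 + 12.88 + 351.2394 = 897.4054.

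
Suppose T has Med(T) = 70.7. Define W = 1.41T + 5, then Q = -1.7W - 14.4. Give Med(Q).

Med(Q) = -192.3679

Med(W) = 1.41·70.7 + 5 = 104.687.
Med(Q) = (-1.7)·104.687 + (-14.4) = -192.3679.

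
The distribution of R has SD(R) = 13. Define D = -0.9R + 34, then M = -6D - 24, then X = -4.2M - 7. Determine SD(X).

SD(D) = |-0.9|·13 = 11.7.
SD(M) = |-6|·11.7 = 70.2.
SD(X) = |-4.2|·70.2 = 294.84.

SD(X) = 294.84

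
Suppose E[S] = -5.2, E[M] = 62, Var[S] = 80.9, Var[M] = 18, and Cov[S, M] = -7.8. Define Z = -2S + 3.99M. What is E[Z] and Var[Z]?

E[Z] = (-2)·E[S] + 3.99·E[M] = (-2)·(-5.2) + 3.99·62 = 257.78.
Var[Z] = a²·Var[S] + b²·Var[M] + 2ab·Cov[S, M] with a = -2, b = 3.99.
= (-2)²·80.9 + 3.99²·18 + 2·(-2)·3.99·(-7.8)
= 323.6 + 286.5618 + 124.488 = 734.6498.

E[Z] = 257.78, Var[Z] = 734.6498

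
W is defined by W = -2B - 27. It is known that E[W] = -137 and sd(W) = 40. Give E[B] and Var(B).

E[B] = 55, Var(B) = 400

From W = -2B - 27: E[W] = a·E[B] + b, so E[B] = (E[W] − b)/a = (-137 − (-27))/(-2) = 55.
Var(W) = 40² = 1600.
Var(W) = a²·Var(B), so Var(B) = 1600/(-2)² = 400.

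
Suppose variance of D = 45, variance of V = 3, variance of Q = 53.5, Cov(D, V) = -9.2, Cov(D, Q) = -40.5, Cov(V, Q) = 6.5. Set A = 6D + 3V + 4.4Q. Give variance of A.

variance of A = 384.76

variance of A = a²·variance of D + b²·variance of V + c²·variance of Q + 2ab·Cov(D, V) + 2ac·Cov(D, Q) + 2bc·Cov(V, Q), with a = 6, b = 3, c = 4.4.
= 1620 + 27 + 1035.76 + (-331.2) + (-2138.4) + 171.6
= 384.76.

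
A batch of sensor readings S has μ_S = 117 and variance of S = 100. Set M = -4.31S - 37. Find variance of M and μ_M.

M = -4.31S - 37 is linear with a = -4.31, b = -37.
variance of M = a²·variance of S = (-4.31)²·100 = 1857.61 (the additive constant -37 does not affect variance).
μ_M = a·μ_S + b = (-4.31)·117 + (-37) = -541.27.

variance of M = 1857.61, μ_M = -541.27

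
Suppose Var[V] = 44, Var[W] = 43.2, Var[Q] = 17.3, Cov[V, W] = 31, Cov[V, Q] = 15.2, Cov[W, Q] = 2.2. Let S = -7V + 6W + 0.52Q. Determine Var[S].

Var[S] = 1014.94992

Var[S] = a²·Var[V] + b²·Var[W] + c²·Var[Q] + 2ab·Cov[V, W] + 2ac·Cov[V, Q] + 2bc·Cov[W, Q], with a = -7, b = 6, c = 0.52.
= 2156 + 1555.2 + 4.67792 + (-2604) + (-110.656) + 13.728
= 1014.94992.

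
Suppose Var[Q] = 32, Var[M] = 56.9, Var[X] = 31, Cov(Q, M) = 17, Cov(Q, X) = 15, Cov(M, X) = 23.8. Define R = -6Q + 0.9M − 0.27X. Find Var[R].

Var[R] = 1053.7821

Var[R] = a²·Var[Q] + b²·Var[M] + c²·Var[X] + 2ab·Cov(Q, M) + 2ac·Cov(Q, X) + 2bc·Cov(M, X), with a = -6, b = 0.9, c = -0.27.
= 1152 + 46.089 + 2.2599 + (-183.6) + 48.6 + (-11.5668)
= 1053.7821.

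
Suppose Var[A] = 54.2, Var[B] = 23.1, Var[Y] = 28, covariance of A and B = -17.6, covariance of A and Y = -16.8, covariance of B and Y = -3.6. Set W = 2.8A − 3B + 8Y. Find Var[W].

Var[W] = 2140.668

Var[W] = a²·Var[A] + b²·Var[B] + c²·Var[Y] + 2ab·covariance of A and B + 2ac·covariance of A and Y + 2bc·covariance of B and Y, with a = 2.8, b = -3, c = 8.
= 424.928 + 207.9 + 1792 + 295.68 + (-752.64) + 172.8
= 2140.668.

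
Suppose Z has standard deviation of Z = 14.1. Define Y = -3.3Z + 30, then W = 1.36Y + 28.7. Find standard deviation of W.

standard deviation of Y = |-3.3|·14.1 = 46.53.
standard deviation of W = |1.36|·46.53 = 63.2808.

standard deviation of W = 63.2808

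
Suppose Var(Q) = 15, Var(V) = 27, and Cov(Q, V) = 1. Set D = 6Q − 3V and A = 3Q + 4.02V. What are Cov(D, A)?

Cov(D, A) = -40.5

By bilinearity, Cov(D, A) = ac·Var(Q) + bd·Var(V) + (ad+bc)·Cov(Q, V), with a=6, b=-3, c=3, d=4.02.
ac·Var(Q) = 6·3·15 = 270
bd·Var(V) = (-3)·4.02·27 = -325.62
(ad+bc)·Cov(Q, V) = (15.12)·1 = 15.12
Cov(D, A) = 270 + (-325.62) + 15.12 = -40.5.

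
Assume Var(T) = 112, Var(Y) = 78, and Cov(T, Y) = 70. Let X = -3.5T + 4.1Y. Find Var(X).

Var(X) = 674.18

Var(X) = a²·Var(T) + b²·Var(Y) + 2ab·Cov(T, Y) with a = -3.5, b = 4.1.
= (-3.5)²·112 + 4.1²·78 + 2·(-3.5)·4.1·70
= 1372 + 1311.18 + (-2009) = 674.18.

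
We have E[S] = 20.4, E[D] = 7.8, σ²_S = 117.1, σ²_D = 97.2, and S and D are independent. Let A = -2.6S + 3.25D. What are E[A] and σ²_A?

E[A] = -27.69, σ²_A = 1818.271

E[A] = (-2.6)·E[S] + 3.25·E[D] = (-2.6)·20.4 + 3.25·7.8 = -27.69.
σ²_A = a²·σ²_S + b²·σ²_D + 2ab·covariance of S and D with a = -2.6, b = 3.25.
Independence gives covariance of S and D = 0.
= (-2.6)²·117.1 + 3.25²·97.2 + 2·(-2.6)·3.25·0
= 791.596 + 1026.675 + 0 = 1818.271.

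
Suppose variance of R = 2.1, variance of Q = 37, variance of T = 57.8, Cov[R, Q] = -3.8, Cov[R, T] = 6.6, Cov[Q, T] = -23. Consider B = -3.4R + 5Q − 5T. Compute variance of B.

variance of B = a²·variance of R + b²·variance of Q + c²·variance of T + 2ab·Cov[R, Q] + 2ac·Cov[R, T] + 2bc·Cov[Q, T], with a = -3.4, b = 5, c = -5.
= 24.276 + 925 + 1445 + 129.2 + 224.4 + 1150
= 3897.876.

variance of B = 3897.876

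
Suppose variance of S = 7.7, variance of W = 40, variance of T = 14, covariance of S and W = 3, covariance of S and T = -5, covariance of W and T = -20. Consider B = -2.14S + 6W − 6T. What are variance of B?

variance of B = a²·variance of S + b²·variance of W + c²·variance of T + 2ab·covariance of S and W + 2ac·covariance of S and T + 2bc·covariance of W and T, with a = -2.14, b = 6, c = -6.
= 35.26292 + 1440 + 504 + (-77.04) + (-128.4) + 1440
= 3213.82292.

variance of B = 3213.82292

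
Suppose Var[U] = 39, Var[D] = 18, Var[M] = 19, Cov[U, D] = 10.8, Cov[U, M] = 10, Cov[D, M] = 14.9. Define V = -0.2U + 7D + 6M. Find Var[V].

Var[V] = a²·Var[U] + b²·Var[D] + c²·Var[M] + 2ab·Cov[U, D] + 2ac·Cov[U, M] + 2bc·Cov[D, M], with a = -0.2, b = 7, c = 6.
= 1.56 + 882 + 684 + (-30.24) + (-24) + 1251.6
= 2764.92.

Var[V] = 2764.92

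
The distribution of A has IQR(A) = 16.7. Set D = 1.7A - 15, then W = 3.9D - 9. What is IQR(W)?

IQR(W) = 110.721

IQR(D) = |1.7|·16.7 = 28.39.
IQR(W) = |3.9|·28.39 = 110.721.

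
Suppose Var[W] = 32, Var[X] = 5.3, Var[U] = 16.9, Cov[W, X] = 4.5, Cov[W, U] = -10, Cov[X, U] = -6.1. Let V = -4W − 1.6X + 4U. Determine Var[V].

Var[V] = a²·Var[W] + b²·Var[X] + c²·Var[U] + 2ab·Cov[W, X] + 2ac·Cov[W, U] + 2bc·Cov[X, U], with a = -4, b = -1.6, c = 4.
= 512 + 13.568 + 270.4 + 57.6 + 320 + 78.08
= 1251.648.

Var[V] = 1251.648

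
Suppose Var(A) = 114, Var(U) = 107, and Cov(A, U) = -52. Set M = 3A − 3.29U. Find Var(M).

Var(M) = 3210.6587

Var(M) = a²·Var(A) + b²·Var(U) + 2ab·Cov(A, U) with a = 3, b = -3.29.
= 3²·114 + (-3.29)²·107 + 2·3·(-3.29)·(-52)
= 1026 + 1158.1787 + 1026.48 = 3210.6587.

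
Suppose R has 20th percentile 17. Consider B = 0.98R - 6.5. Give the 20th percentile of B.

20th percentile of B = 10.16

Since a = 0.98 > 0 the transformation is increasing, so the 20th percentile of B = a·(P_{20} of R) + b = 0.98·17 + (-6.5) = 10.16.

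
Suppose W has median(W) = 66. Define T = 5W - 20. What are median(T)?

median(T) = 310

A linear map preserves order up to sign, so median(T) = a·median(W) + b = 5·66 + (-20) = 310.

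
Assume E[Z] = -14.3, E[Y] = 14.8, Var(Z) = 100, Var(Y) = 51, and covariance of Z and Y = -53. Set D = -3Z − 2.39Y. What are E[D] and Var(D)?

E[D] = (-3)·E[Z] + (-2.39)·E[Y] = (-3)·(-14.3) + (-2.39)·14.8 = 7.528.
Var(D) = a²·Var(Z) + b²·Var(Y) + 2ab·covariance of Z and Y with a = -3, b = -2.39.
= (-3)²·100 + (-2.39)²·51 + 2·(-3)·(-2.39)·(-53)
= 900 + 291.3171 + (-760.02) = 431.2971.

E[D] = 7.528, Var(D) = 431.2971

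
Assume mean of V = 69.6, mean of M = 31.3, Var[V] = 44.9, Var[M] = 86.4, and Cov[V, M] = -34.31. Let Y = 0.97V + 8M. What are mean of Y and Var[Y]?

mean of Y = 0.97·mean of V + 8·mean of M = 0.97·69.6 + 8·31.3 = 317.912.
Var[Y] = a²·Var[V] + b²·Var[M] + 2ab·Cov[V, M] with a = 0.97, b = 8.
= 0.97²·44.9 + 8²·86.4 + 2·0.97·8·(-34.31)
= 42.24641 + 5529.6 + (-532.4912) = 5039.35521.

mean of Y = 317.912, Var[Y] = 5039.35521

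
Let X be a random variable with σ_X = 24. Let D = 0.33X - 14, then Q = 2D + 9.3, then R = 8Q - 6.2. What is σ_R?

σ_R = 126.72

σ_D = |0.33|·24 = 7.92.
σ_Q = |2|·7.92 = 15.84.
σ_R = |8|·15.84 = 126.72.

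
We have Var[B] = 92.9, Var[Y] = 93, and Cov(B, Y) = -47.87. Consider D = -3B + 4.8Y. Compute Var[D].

Var[D] = 4357.476

Var[D] = a²·Var[B] + b²·Var[Y] + 2ab·Cov(B, Y) with a = -3, b = 4.8.
= (-3)²·92.9 + 4.8²·93 + 2·(-3)·4.8·(-47.87)
= 836.1 + 2142.72 + 1378.656 = 4357.476.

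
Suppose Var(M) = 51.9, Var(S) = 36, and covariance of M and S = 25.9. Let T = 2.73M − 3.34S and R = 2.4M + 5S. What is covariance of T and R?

covariance of T and R = -115.2306

By bilinearity, covariance of T and R = ac·Var(M) + bd·Var(S) + (ad+bc)·covariance of M and S, with a=2.73, b=-3.34, c=2.4, d=5.
ac·Var(M) = 2.73·2.4·51.9 = 340.0488
bd·Var(S) = (-3.34)·5·36 = -601.2
(ad+bc)·covariance of M and S = (5.634)·25.9 = 145.9206
covariance of T and R = 340.0488 + (-601.2) + 145.9206 = -115.2306.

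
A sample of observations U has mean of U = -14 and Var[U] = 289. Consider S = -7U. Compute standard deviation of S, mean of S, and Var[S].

standard deviation of S = 119, mean of S = 98, Var[S] = 14161

S = -7U is linear with a = -7, b = 0.
standard deviation of U = √289 = 17.
standard deviation of S = |a|·standard deviation of U = |-7|·17 = 119.
mean of S = a·mean of U + b = (-7)·(-14) = 98.
Var[S] = a²·Var[U] = (-7)²·289 = 14161.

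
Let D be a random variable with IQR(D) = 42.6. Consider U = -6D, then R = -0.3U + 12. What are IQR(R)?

IQR(R) = 76.68

IQR(U) = |-6|·42.6 = 255.6.
IQR(R) = |-0.3|·255.6 = 76.68.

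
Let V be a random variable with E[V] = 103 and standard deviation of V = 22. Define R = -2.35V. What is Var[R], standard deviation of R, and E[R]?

Var[R] = 2672.89, standard deviation of R = 51.7, E[R] = -242.05

R = -2.35V is linear with a = -2.35, b = 0.
Var[V] = 22² = 484.
Var[R] = a²·Var[V] = (-2.35)²·484 = 2672.89.
standard deviation of R = |a|·standard deviation of V = |-2.35|·22 = 51.7.
E[R] = a·E[V] + b = (-2.35)·103 = -242.05.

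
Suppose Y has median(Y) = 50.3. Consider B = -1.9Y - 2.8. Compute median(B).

A linear map preserves order up to sign, so median(B) = a·median(Y) + b = (-1.9)·50.3 + (-2.8) = -98.37.

median(B) = -98.37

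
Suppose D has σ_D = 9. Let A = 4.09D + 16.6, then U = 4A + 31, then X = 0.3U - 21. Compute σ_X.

σ_X = 44.172

σ_A = |4.09|·9 = 36.81.
σ_U = |4|·36.81 = 147.24.
σ_X = |0.3|·147.24 = 44.172.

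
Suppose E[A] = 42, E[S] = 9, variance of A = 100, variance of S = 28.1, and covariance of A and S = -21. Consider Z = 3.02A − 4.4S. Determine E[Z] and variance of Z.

E[Z] = 3.02·E[A] + (-4.4)·E[S] = 3.02·42 + (-4.4)·9 = 87.24.
variance of Z = a²·variance of A + b²·variance of S + 2ab·covariance of A and S with a = 3.02, b = -4.4.
= 3.02²·100 + (-4.4)²·28.1 + 2·3.02·(-4.4)·(-21)
= 912.04 + 544.016 + 558.096 = 2014.152.

E[Z] = 87.24, variance of Z = 2014.152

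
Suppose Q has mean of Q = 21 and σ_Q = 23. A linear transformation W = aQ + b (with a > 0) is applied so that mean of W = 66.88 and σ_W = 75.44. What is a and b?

σ_W = a·σ_Q (a > 0), so a = 75.44/23 = 3.28.
mean of W = a·mean of Q + b, so b = 66.88 − 3.28·21 = -2.

a = 3.28, b = -2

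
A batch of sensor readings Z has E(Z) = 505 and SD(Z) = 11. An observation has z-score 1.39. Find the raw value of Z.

Z = 520.29

Z = E(Z) + z·SD(Z) = 505 + 1.39·11 = 520.29.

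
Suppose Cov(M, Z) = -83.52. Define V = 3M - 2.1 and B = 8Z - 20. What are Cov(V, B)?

Cov(V, B) = a·c·Cov(M, Z) = 3·8·(-83.52) = -2004.48. Additive constants drop out.

Cov(V, B) = -2004.48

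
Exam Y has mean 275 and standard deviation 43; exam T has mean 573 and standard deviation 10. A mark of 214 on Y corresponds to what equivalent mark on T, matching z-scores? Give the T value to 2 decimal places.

T = 558.81

z = (214 − 275)/43 ≈ -1.4186.
T = 573 + z·10 = 573 + (214 − 275)·10/43 ≈ 558.81.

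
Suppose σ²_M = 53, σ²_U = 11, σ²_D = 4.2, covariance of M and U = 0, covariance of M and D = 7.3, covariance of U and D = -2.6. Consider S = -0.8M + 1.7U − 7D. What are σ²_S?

σ²_S = 415.15

σ²_S = a²·σ²_M + b²·σ²_U + c²·σ²_D + 2ab·covariance of M and U + 2ac·covariance of M and D + 2bc·covariance of U and D, with a = -0.8, b = 1.7, c = -7.
= 33.92 + 31.79 + 205.8 + 0 + 81.76 + 61.88
= 415.15.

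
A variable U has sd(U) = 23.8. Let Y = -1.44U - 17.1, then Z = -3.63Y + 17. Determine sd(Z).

sd(Z) = 124.40736

sd(Y) = |-1.44|·23.8 = 34.272.
sd(Z) = |-3.63|·34.272 = 124.40736.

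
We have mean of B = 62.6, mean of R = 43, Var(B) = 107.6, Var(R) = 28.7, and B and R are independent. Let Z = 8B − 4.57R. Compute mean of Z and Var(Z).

mean of Z = 8·mean of B + (-4.57)·mean of R = 8·62.6 + (-4.57)·43 = 304.29.
Var(Z) = a²·Var(B) + b²·Var(R) + 2ab·covariance of B and R with a = 8, b = -4.57.
Independence gives covariance of B and R = 0.
= 8²·107.6 + (-4.57)²·28.7 + 2·8·(-4.57)·0
= 6886.4 + 599.39663 + 0 = 7485.79663.

mean of Z = 304.29, Var(Z) = 7485.79663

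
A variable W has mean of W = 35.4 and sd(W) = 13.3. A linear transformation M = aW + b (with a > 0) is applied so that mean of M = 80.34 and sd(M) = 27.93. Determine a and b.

sd(M) = a·sd(W) (a > 0), so a = 27.93/13.3 = 2.1.
mean of M = a·mean of W + b, so b = 80.34 − 2.1·35.4 = 6.

a = 2.1, b = 6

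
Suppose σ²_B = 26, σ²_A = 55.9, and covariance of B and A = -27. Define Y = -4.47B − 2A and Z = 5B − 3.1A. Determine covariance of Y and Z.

By bilinearity, covariance of Y and Z = ac·σ²_B + bd·σ²_A + (ad+bc)·covariance of B and A, with a=-4.47, b=-2, c=5, d=-3.1.
ac·σ²_B = (-4.47)·5·26 = -581.1
bd·σ²_A = (-2)·(-3.1)·55.9 = 346.58
(ad+bc)·covariance of B and A = (3.857)·(-27) = -104.139
covariance of Y and Z = -581.1 + 346.58 + (-104.139) = -338.659.

covariance of Y and Z = -338.659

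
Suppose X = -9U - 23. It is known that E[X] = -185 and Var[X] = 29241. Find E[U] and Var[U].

E[U] = 18, Var[U] = 361

From X = -9U - 23: E[X] = a·E[U] + b, so E[U] = (E[X] − b)/a = (-185 − (-23))/(-9) = 18.
Var[X] = a²·Var[U], so Var[U] = 29241/(-9)² = 361.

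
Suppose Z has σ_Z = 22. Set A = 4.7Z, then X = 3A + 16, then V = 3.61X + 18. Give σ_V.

σ_A = |4.7|·22 = 103.4.
σ_X = |3|·103.4 = 310.2.
σ_V = |3.61|·310.2 = 1119.822.

σ_V = 1119.822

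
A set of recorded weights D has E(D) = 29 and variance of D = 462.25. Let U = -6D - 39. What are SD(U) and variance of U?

U = -6D - 39 is linear with a = -6, b = -39.
SD(D) = √462.25 = 21.5.
SD(U) = |a|·SD(D) = |-6|·21.5 = 129.
variance of U = a²·variance of D = (-6)²·462.25 = 16641 (the additive constant -39 does not affect variance).

SD(U) = 129, variance of U = 16641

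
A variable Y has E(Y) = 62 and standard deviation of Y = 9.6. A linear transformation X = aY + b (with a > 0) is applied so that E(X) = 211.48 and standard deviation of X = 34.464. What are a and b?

a = 3.59, b = -11.1

standard deviation of X = a·standard deviation of Y (a > 0), so a = 34.464/9.6 = 3.59.
E(X) = a·E(Y) + b, so b = 211.48 − 3.59·62 = -11.1.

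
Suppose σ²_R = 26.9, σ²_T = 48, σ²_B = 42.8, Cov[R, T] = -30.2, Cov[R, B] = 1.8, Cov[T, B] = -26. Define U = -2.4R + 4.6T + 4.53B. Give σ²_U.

σ²_U = 1593.01932

σ²_U = a²·σ²_R + b²·σ²_T + c²·σ²_B + 2ab·Cov[R, T] + 2ac·Cov[R, B] + 2bc·Cov[T, B], with a = -2.4, b = 4.6, c = 4.53.
= 154.944 + 1015.68 + 878.29452 + 666.816 + (-39.1392) + (-1083.576)
= 1593.01932.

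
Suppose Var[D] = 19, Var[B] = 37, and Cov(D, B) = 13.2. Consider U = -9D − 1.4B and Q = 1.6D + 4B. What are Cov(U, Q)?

Cov(U, Q) = -985.568

By bilinearity, Cov(U, Q) = ac·Var[D] + bd·Var[B] + (ad+bc)·Cov(D, B), with a=-9, b=-1.4, c=1.6, d=4.
ac·Var[D] = (-9)·1.6·19 = -273.6
bd·Var[B] = (-1.4)·4·37 = -207.2
(ad+bc)·Cov(D, B) = (-38.24)·13.2 = -504.768
Cov(U, Q) = -273.6 + (-207.2) + (-504.768) = -985.568.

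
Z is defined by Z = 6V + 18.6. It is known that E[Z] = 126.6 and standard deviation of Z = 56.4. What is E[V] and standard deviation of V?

From Z = 6V + 18.6: E[Z] = a·E[V] + b, so E[V] = (E[Z] − b)/a = (126.6 − 18.6)/6 = 18.
standard deviation of Z = |a|·standard deviation of V, so standard deviation of V = 56.4/|6| = 9.4.

E[V] = 18, standard deviation of V = 9.4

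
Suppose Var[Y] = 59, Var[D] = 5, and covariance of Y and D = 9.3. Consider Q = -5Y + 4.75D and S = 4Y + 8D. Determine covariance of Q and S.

By bilinearity, covariance of Q and S = ac·Var[Y] + bd·Var[D] + (ad+bc)·covariance of Y and D, with a=-5, b=4.75, c=4, d=8.
ac·Var[Y] = (-5)·4·59 = -1180
bd·Var[D] = 4.75·8·5 = 190
(ad+bc)·covariance of Y and D = (-21)·9.3 = -195.3
covariance of Q and S = -1180 + 190 + (-195.3) = -1185.3.

covariance of Q and S = -1185.3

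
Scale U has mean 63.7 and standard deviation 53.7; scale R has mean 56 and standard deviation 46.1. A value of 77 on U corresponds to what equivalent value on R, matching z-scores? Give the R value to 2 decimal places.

z = (77 − 63.7)/53.7 ≈ 0.2477.
R = 56 + z·46.1 = 56 + (77 − 63.7)·46.1/53.7 ≈ 67.42.

R = 67.42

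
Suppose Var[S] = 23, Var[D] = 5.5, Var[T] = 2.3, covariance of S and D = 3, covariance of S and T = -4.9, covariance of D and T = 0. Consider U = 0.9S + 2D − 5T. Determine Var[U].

Var[U] = 153.03

Var[U] = a²·Var[S] + b²·Var[D] + c²·Var[T] + 2ab·covariance of S and D + 2ac·covariance of S and T + 2bc·covariance of D and T, with a = 0.9, b = 2, c = -5.
= 18.63 + 22 + 57.5 + 10.8 + 44.1 + 0
= 153.03.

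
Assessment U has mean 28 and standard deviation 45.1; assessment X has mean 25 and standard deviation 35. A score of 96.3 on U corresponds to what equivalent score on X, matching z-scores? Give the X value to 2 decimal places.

z = (96.3 − 28)/45.1 ≈ 1.5144.
X = 25 + z·35 = 25 + (96.3 − 28)·35/45.1 ≈ 78.00.

X = 78.00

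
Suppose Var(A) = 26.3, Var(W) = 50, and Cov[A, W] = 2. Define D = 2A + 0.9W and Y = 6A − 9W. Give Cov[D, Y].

By bilinearity, Cov[D, Y] = ac·Var(A) + bd·Var(W) + (ad+bc)·Cov[A, W], with a=2, b=0.9, c=6, d=-9.
ac·Var(A) = 2·6·26.3 = 315.6
bd·Var(W) = 0.9·(-9)·50 = -405
(ad+bc)·Cov[A, W] = (-12.6)·2 = -25.2
Cov[D, Y] = 315.6 + (-405) + (-25.2) = -114.6.

Cov[D, Y] = -114.6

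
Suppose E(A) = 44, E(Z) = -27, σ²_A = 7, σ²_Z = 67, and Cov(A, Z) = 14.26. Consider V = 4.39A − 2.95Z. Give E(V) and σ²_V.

E(V) = 272.81, σ²_V = 348.62394

E(V) = 4.39·E(A) + (-2.95)·E(Z) = 4.39·44 + (-2.95)·(-27) = 272.81.
σ²_V = a²·σ²_A + b²·σ²_Z + 2ab·Cov(A, Z) with a = 4.39, b = -2.95.
= 4.39²·7 + (-2.95)²·67 + 2·4.39·(-2.95)·14.26
= 134.9047 + 583.0675 + (-369.34826) = 348.62394.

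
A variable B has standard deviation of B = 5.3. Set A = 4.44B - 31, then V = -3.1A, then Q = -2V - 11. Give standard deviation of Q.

standard deviation of Q = 145.8984

standard deviation of A = |4.44|·5.3 = 23.532.
standard deviation of V = |-3.1|·23.532 = 72.9492.
standard deviation of Q = |-2|·72.9492 = 145.8984.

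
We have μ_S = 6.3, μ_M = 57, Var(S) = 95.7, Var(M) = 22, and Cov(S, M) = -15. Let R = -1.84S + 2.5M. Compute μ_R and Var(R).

μ_R = 130.908, Var(R) = 599.50192

μ_R = (-1.84)·μ_S + 2.5·μ_M = (-1.84)·6.3 + 2.5·57 = 130.908.
Var(R) = a²·Var(S) + b²·Var(M) + 2ab·Cov(S, M) with a = -1.84, b = 2.5.
= (-1.84)²·95.7 + 2.5²·22 + 2·(-1.84)·2.5·(-15)
= 324.00192 + 137.5 + 138 = 599.50192.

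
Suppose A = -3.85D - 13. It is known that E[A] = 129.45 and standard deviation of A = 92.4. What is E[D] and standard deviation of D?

From A = -3.85D - 13: E[A] = a·E[D] + b, so E[D] = (E[A] − b)/a = (129.45 − (-13))/(-3.85) = -37.
standard deviation of A = |a|·standard deviation of D, so standard deviation of D = 92.4/|-3.85| = 24.

E[D] = -37, standard deviation of D = 24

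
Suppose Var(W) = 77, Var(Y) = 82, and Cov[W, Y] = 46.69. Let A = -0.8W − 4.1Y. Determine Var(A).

Var(A) = 1733.9864

Var(A) = a²·Var(W) + b²·Var(Y) + 2ab·Cov[W, Y] with a = -0.8, b = -4.1.
= (-0.8)²·77 + (-4.1)²·82 + 2·(-0.8)·(-4.1)·46.69
= 49.28 + 1378.42 + 306.2864 = 1733.9864.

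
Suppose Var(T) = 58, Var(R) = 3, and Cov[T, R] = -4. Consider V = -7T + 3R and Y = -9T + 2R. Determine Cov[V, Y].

By bilinearity, Cov[V, Y] = ac·Var(T) + bd·Var(R) + (ad+bc)·Cov[T, R], with a=-7, b=3, c=-9, d=2.
ac·Var(T) = (-7)·(-9)·58 = 3654
bd·Var(R) = 3·2·3 = 18
(ad+bc)·Cov[T, R] = (-41)·(-4) = 164
Cov[V, Y] = 3654 + 18 + 164 = 3836.

Cov[V, Y] = 3836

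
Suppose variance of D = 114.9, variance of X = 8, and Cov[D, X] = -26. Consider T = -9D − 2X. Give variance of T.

variance of T = 8402.9

variance of T = a²·variance of D + b²·variance of X + 2ab·Cov[D, X] with a = -9, b = -2.
= (-9)²·114.9 + (-2)²·8 + 2·(-9)·(-2)·(-26)
= 9306.9 + 32 + (-936) = 8402.9.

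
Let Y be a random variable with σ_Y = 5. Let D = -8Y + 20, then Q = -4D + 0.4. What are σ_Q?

σ_D = |-8|·5 = 40.
σ_Q = |-4|·40 = 160.

σ_Q = 160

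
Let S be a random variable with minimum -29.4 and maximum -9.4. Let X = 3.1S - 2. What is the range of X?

Range(X) = 62

Range of S = -9.4 − (-29.4) = 20.
Range(X) = |a|·Range(S) = |3.1|·20 = 62.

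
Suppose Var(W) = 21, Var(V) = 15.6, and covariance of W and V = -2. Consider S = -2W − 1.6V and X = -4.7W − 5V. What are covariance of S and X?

covariance of S and X = 287.16

By bilinearity, covariance of S and X = ac·Var(W) + bd·Var(V) + (ad+bc)·covariance of W and V, with a=-2, b=-1.6, c=-4.7, d=-5.
ac·Var(W) = (-2)·(-4.7)·21 = 197.4
bd·Var(V) = (-1.6)·(-5)·15.6 = 124.8
(ad+bc)·covariance of W and V = (17.52)·(-2) = -35.04
covariance of S and X = 197.4 + 124.8 + (-35.04) = 287.16.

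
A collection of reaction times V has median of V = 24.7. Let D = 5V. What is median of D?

median of D = 123.5

A linear map preserves order up to sign, so median of D = a·median of V + b = 5·24.7 = 123.5.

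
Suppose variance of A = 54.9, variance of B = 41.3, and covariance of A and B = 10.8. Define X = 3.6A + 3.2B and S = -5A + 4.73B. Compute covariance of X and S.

By bilinearity, covariance of X and S = ac·variance of A + bd·variance of B + (ad+bc)·covariance of A and B, with a=3.6, b=3.2, c=-5, d=4.73.
ac·variance of A = 3.6·(-5)·54.9 = -988.2
bd·variance of B = 3.2·4.73·41.3 = 625.1168
(ad+bc)·covariance of A and B = (1.028)·10.8 = 11.1024
covariance of X and S = -988.2 + 625.1168 + 11.1024 = -351.9808.

covariance of X and S = -351.9808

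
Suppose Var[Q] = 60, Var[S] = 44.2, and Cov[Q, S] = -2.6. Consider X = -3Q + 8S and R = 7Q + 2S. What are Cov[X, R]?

Cov[X, R] = -682.8

By bilinearity, Cov[X, R] = ac·Var[Q] + bd·Var[S] + (ad+bc)·Cov[Q, S], with a=-3, b=8, c=7, d=2.
ac·Var[Q] = (-3)·7·60 = -1260
bd·Var[S] = 8·2·44.2 = 707.2
(ad+bc)·Cov[Q, S] = (50)·(-2.6) = -130
Cov[X, R] = -1260 + 707.2 + (-130) = -682.8.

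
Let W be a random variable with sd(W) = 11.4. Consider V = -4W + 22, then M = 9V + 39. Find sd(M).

sd(M) = 410.4

sd(V) = |-4|·11.4 = 45.6.
sd(M) = |9|·45.6 = 410.4.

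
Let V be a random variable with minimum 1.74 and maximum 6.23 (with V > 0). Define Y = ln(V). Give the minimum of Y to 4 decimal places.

min(Y) = 0.5539

ln(V) is increasing on this domain, so min(Y) comes from min(V) = 1.74: min(Y) = ln(1.74) ≈ 0.5539.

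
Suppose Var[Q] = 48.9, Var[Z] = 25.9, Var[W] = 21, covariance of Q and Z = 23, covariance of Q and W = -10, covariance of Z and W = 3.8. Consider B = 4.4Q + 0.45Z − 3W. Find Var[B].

Var[B] = 1485.76875

Var[B] = a²·Var[Q] + b²·Var[Z] + c²·Var[W] + 2ab·covariance of Q and Z + 2ac·covariance of Q and W + 2bc·covariance of Z and W, with a = 4.4, b = 0.45, c = -3.
= 946.704 + 5.24475 + 189 + 91.08 + 264 + (-10.26)
= 1485.76875.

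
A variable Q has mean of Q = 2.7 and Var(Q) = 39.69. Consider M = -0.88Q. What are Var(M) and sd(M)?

Var(M) = 30.735936, sd(M) = 5.544

M = -0.88Q is linear with a = -0.88, b = 0.
Var(M) = a²·Var(Q) = (-0.88)²·39.69 = 30.735936.
sd(Q) = √39.69 = 6.3.
sd(M) = |a|·sd(Q) = |-0.88|·6.3 = 5.544.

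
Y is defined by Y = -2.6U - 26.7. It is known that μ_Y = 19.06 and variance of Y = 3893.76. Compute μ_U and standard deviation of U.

μ_U = -17.6, standard deviation of U = 24

From Y = -2.6U - 26.7: μ_Y = a·μ_U + b, so μ_U = (μ_Y − b)/a = (19.06 − (-26.7))/(-2.6) = -17.6.
standard deviation of Y = √3893.76 = 62.4.
standard deviation of Y = |a|·standard deviation of U, so standard deviation of U = 62.4/|-2.6| = 24.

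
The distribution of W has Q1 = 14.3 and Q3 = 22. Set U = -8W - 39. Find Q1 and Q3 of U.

a = -8 < 0 reverses order: Q1(U) comes from Q3(W), Q3(U) from Q1(W).
Q1(U) = (-8)·22 + (-39) = -215; Q3(U) = (-8)·14.3 + (-39) = -153.4.

Q1(U) = -215, Q3(U) = -153.4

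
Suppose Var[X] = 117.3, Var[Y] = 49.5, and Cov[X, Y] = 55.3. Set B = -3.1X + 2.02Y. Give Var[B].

Var[B] = a²·Var[X] + b²·Var[Y] + 2ab·Cov[X, Y] with a = -3.1, b = 2.02.
= (-3.1)²·117.3 + 2.02²·49.5 + 2·(-3.1)·2.02·55.3
= 1127.253 + 201.9798 + (-692.5772) = 636.6556.

Var[B] = 636.6556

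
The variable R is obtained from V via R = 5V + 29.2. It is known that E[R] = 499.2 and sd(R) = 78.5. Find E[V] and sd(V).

From R = 5V + 29.2: E[R] = a·E[V] + b, so E[V] = (E[R] − b)/a = (499.2 − 29.2)/5 = 94.
sd(R) = |a|·sd(V), so sd(V) = 78.5/|5| = 15.7.

E[V] = 94, sd(V) = 15.7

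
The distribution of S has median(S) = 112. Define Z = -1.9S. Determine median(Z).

A linear map preserves order up to sign, so median(Z) = a·median(S) + b = (-1.9)·112 = -212.8.

median(Z) = -212.8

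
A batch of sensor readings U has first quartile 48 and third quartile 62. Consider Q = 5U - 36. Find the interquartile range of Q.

IQR of U = Q3 − Q1 = 62 − 48 = 14.
Under Q = aU + b, IQR(Q) = |a|·IQR(U) = |5|·14 = 70 (shifts cancel; spread scales by |a|).

IQR(Q) = 70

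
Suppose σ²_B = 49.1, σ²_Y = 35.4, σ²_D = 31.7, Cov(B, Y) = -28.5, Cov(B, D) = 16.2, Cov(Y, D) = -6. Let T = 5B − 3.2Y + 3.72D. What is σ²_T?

σ²_T = a²·σ²_B + b²·σ²_Y + c²·σ²_D + 2ab·Cov(B, Y) + 2ac·Cov(B, D) + 2bc·Cov(Y, D), with a = 5, b = -3.2, c = 3.72.
= 1227.5 + 362.496 + 438.67728 + 912 + 602.64 + 142.848
= 3686.16128.

σ²_T = 3686.16128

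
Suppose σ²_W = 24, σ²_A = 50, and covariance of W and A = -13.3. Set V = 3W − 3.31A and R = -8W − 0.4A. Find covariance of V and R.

By bilinearity, covariance of V and R = ac·σ²_W + bd·σ²_A + (ad+bc)·covariance of W and A, with a=3, b=-3.31, c=-8, d=-0.4.
ac·σ²_W = 3·(-8)·24 = -576
bd·σ²_A = (-3.31)·(-0.4)·50 = 66.2
(ad+bc)·covariance of W and A = (25.28)·(-13.3) = -336.224
covariance of V and R = -576 + 66.2 + (-336.224) = -846.024.

covariance of V and R = -846.024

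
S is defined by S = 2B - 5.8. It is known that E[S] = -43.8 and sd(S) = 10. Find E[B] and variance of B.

E[B] = -19, variance of B = 25

From S = 2B - 5.8: E[S] = a·E[B] + b, so E[B] = (E[S] − b)/a = (-43.8 − (-5.8))/2 = -19.
variance of S = 10² = 100.
variance of S = a²·variance of B, so variance of B = 100/2² = 25.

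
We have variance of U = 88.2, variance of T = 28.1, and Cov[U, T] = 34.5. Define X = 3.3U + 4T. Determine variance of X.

variance of X = a²·variance of U + b²·variance of T + 2ab·Cov[U, T] with a = 3.3, b = 4.
= 3.3²·88.2 + 4²·28.1 + 2·3.3·4·34.5
= 960.498 + 449.6 + 910.8 = 2320.898.

variance of X = 2320.898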